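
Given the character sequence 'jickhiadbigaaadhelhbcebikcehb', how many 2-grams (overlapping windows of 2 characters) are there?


String 'jickhiadbigaaadhelhbcebikcehb' has length L = 29.
Number of overlapping n-grams = L - n + 1
Substituting: 29 - 2 + 1 = 28

28


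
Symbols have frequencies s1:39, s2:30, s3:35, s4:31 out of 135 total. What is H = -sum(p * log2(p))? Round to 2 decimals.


Computing entropy H = -sum(p_i * log2(p_i)):
  s1: p = 39/135 = 0.2889, -p*log2(p) = 0.5175
  s2: p = 30/135 = 0.2222, -p*log2(p) = 0.4822
  s3: p = 35/135 = 0.2593, -p*log2(p) = 0.5049
  s4: p = 31/135 = 0.2296, -p*log2(p) = 0.4874
H = sum of terms = 1.9920
Rounded to 2 decimals: 1.99

1.99


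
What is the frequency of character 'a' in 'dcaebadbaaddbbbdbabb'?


Scanning 'dcaebadbaaddbbbdbabb' for 'a':
  Position 2: 'a' -> MATCH (count: 1)
  Position 5: 'a' -> MATCH (count: 2)
  Position 8: 'a' -> MATCH (count: 3)
  Position 9: 'a' -> MATCH (count: 4)
  Position 17: 'a' -> MATCH (count: 5)
Total occurrences of 'a': 5

5


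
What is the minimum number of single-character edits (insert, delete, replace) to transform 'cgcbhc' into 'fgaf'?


Building DP table for s1='cgcbhc' (len 6) and s2='fgaf' (len 4):
       f  g  a  f
    0  1  2  3  4
  c 1  1  2  3  4
  g 2  2  1  2  3
  c 3  3  2  2  3
  b 4  4  3  3  3
  h 5  5  4  4  4
  c 6  6  5  5  5
Edit distance = dp[6][4] = 5

5


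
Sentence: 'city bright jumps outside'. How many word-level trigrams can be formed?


Word trigrams from [4] words:
  Trigram 1: (city bright jumps)
  Trigram 2: (bright jumps outside)
Total word trigrams: 4 - 2 = 2

2


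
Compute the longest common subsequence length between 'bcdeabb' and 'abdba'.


DP table for LCS of 'bcdeabb' and 'abdba':
       a  b  d  b  a
    0  0  0  0  0  0
  b 0  0  1  1  1  1
  c 0  0  1  1  1  1
  d 0  0  1  2  2  2
  e 0  0  1  2  2  2
  a 0  1  1  2  2  3
  b 0  1  2  2  3  3
  b 0  1  2  2  3  3
LCS: 'bda'
LCS length = 3

3


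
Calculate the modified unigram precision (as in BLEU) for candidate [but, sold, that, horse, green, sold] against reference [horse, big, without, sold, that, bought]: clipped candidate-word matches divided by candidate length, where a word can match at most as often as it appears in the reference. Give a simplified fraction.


Reference word counts: {'big': 1, 'bought': 1, 'horse': 1, 'sold': 1, 'that': 1, 'without': 1}
Checking each candidate word (with clipping):
  'but' -> not in reference -> no match (matches: 0)
  'sold' -> in reference (ref count 1, used 1/1) -> match (matches: 1)
  'that' -> in reference (ref count 1, used 1/1) -> match (matches: 2)
  'horse' -> in reference (ref count 1, used 1/1) -> match (matches: 3)
  'green' -> not in reference -> no match (matches: 3)
  'sold' -> ref count 1 already used up (1/1) -> clipped, no match (matches: 3)
Clipped matches: 3, Candidate length: 6
Precision = 3/6 = 1/2

1/2


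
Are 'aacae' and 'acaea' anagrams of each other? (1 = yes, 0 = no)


Sort characters of 'aacae': 'aaace'
Sort characters of 'acaea': 'aaace'
Sorted forms match -> they ARE anagrams
Result: 1

1


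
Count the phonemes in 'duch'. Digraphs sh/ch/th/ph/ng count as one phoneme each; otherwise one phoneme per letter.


Parsing 'duch' greedily, digraphs first:
  'd' -> consonant phoneme (phonemes so far: 1)
  'u' -> vowel phoneme (phonemes so far: 2)
  'ch' -> digraph (1 consonant phoneme) (phonemes so far: 3)
Total phonemes: 3

3


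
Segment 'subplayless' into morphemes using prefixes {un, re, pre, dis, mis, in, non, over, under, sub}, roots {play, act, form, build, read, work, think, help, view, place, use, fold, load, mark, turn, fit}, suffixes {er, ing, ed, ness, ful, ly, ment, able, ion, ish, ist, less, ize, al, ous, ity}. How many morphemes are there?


Segmenting 'subplayless' against the inventory:
  'sub' -> prefix (morpheme 1)
  'play' -> root (morpheme 2)
  'less' -> suffix (morpheme 3)
Total morphemes: 3

3


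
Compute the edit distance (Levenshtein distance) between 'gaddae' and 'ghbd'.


Building DP table for s1='gaddae' (len 6) and s2='ghbd' (len 4):
       g  h  b  d
    0  1  2  3  4
  g 1  0  1  2  3
  a 2  1  1  2  3
  d 3  2  2  2  2
  d 4  3  3  3  2
  a 5  4  4  4  3
  e 6  5  5  5  4
Edit distance = dp[6][4] = 4

4


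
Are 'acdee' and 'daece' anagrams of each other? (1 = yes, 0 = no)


Sort characters of 'acdee': 'acdee'
Sort characters of 'daece': 'acdee'
Sorted forms match -> they ARE anagrams
Result: 1

1


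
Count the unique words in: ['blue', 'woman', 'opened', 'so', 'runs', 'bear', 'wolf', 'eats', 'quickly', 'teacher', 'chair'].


Listing all tokens and tracking unique types:
  Token 1: 'blue' -> NEW (unique so far: 1)
  Token 2: 'woman' -> NEW (unique so far: 2)
  Token 3: 'opened' -> NEW (unique so far: 3)
  Token 4: 'so' -> NEW (unique so far: 4)
  Token 5: 'runs' -> NEW (unique so far: 5)
  Token 6: 'bear' -> NEW (unique so far: 6)
  Token 7: 'wolf' -> NEW (unique so far: 7)
  Token 8: 'eats' -> NEW (unique so far: 8)
  Token 9: 'quickly' -> NEW (unique so far: 9)
  Token 10: 'teacher' -> NEW (unique so far: 10)
  Token 11: 'chair' -> NEW (unique so far: 11)
Unique types: ('bear', 'blue', 'chair', 'eats', 'opened', 'quickly', 'runs', 'so', 'teacher', 'wolf', 'woman')
Vocabulary size: 11

11


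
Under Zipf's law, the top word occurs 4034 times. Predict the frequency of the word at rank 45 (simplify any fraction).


Zipf's law: freq(rank) = f1 / rank
f1 = 4034, rank = 45
freq = 4034 / 45
GCD(4034, 45) = 1
Simplified: 4034/45

4034/45


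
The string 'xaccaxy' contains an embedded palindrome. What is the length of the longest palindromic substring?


Scanning 'xaccaxy' for palindromic substrings.
Substring at positions 0-5: 'xaccax'.
Check: reverse('xaccax') = 'xaccax' -> palindrome confirmed.
Neighbouring characters ('-' / 'y') break symmetry, so it cannot extend further.
No longer palindromic substring exists; longest length = 6

6


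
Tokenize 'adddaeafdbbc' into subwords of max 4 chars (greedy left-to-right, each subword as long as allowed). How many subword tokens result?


'adddaeafdbbc' has 12 characters.
Chunking with max size 4:
  Chunk 1: 'addd' (positions 0-3)
  Chunk 2: 'aeaf' (positions 4-7)
  Chunk 3: 'dbbc' (positions 8-11)
Total chunks: ceil(12 / 4) = 3

3


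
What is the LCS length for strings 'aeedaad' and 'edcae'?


DP table for LCS of 'aeedaad' and 'edcae':
       e  d  c  a  e
    0  0  0  0  0  0
  a 0  0  0  0  1  1
  e 0  1  1  1  1  2
  e 0  1  1  1  1  2
  d 0  1  2  2  2  2
  a 0  1  2  2  3  3
  a 0  1  2  2  3  3
  d 0  1  2  2  3  3
LCS: 'eda'
LCS length = 3

3


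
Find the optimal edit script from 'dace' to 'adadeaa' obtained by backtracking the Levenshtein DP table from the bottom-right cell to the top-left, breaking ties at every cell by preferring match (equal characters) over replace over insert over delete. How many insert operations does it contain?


Edit distance = 4. Backtracking from cell (4, 7) with preference match > replace > insert > delete,
then listing the resulting alignment 'dace' -> 'adadeaa' left to right:
  Step 1: insert 'a' [insertion #1]
  Step 2: keep 'd'
  Step 3: keep 'a'
  Step 4: replace c->d
  Step 5: keep 'e'
  Step 6: insert 'a' [insertion #2]
  Step 7: insert 'a' [insertion #3]
Total insertions: 3

3


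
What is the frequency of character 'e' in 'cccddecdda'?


Scanning 'cccddecdda' for 'e':
  Position 5: 'e' -> MATCH (count: 1)
Total occurrences of 'e': 1

1


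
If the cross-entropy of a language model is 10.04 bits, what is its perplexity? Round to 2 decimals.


Perplexity formula: PP = 2^H
H = 10.04
PP = 2^10.04
Decompose: 2^10.04 = 2^10 * 2^0.04
2^10 = 1024, 2^0.04 ~ 1.0281138
PP ~ 1024 * 1.0281138 = 1052.7885312
Rounded to 2 decimals: 1052.79

1052.79


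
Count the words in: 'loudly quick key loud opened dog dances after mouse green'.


Counting words by splitting on spaces:
  Word 1: 'loudly'
  Word 2: 'quick'
  Word 3: 'key'
  Word 4: 'loud'
  Word 5: 'opened'
  Word 6: 'dog'
  Word 7: 'dances'
  Word 8: 'after'
  Word 9: 'mouse'
  Word 10: 'green'
Total words: 10

10


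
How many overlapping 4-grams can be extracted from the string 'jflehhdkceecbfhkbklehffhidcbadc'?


String 'jflehhdkceecbfhkbklehffhidcbadc' has length L = 31.
Number of overlapping n-grams = L - n + 1
Substituting: 31 - 4 + 1 = 28

28


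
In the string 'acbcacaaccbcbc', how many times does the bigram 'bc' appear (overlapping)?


Scanning 'acbcacaaccbcbc' for bigram 'bc':
  Position 0: 'ac' -> no
  Position 1: 'cb' -> no
  Position 2: 'bc' -> MATCH
  Position 3: 'ca' -> no
  Position 4: 'ac' -> no
  Position 5: 'ca' -> no
  Position 6: 'aa' -> no
  Position 7: 'ac' -> no
  Position 8: 'cc' -> no
  Position 9: 'cb' -> no
  Position 10: 'bc' -> MATCH
  Position 11: 'cb' -> no
  Position 12: 'bc' -> MATCH
Total matches: 3

3


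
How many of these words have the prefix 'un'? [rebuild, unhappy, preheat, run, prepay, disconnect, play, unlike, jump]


Checking each word for prefix 'un':
  'rebuild' -> no (count: 0)
  'unhappy' -> YES, starts with 'un' (count: 1)
  'preheat' -> no (count: 1)
  'run' -> no (count: 1)
  'prepay' -> no (count: 1)
  'disconnect' -> no (count: 1)
  'play' -> no (count: 1)
  'unlike' -> YES, starts with 'un' (count: 2)
  'jump' -> no (count: 2)
Total with prefix 'un': 2

2


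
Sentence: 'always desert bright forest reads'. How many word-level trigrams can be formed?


Word trigrams from [5] words:
  Trigram 1: (always desert bright)
  Trigram 2: (desert bright forest)
  Trigram 3: (bright forest reads)
Total word trigrams: 5 - 2 = 3

3


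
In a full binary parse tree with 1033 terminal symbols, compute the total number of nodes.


Leaf nodes (terminals): 1033
Internal nodes = n - 1 = 1033 - 1 = 1032
Total = leaves + internal = 1033 + 1032 = 2065

2065


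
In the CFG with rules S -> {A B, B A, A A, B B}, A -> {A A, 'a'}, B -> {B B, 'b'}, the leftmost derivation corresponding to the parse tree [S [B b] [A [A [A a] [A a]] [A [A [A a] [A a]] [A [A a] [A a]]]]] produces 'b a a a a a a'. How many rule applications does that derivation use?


Every bracketed nonterminal node [X ...] in the tree is produced by exactly one rule application.
Reading the tree off as a leftmost derivation:
  Step 1: S  =>  B A   (applied S -> B A)
  Step 2: B A  =>  b A   (applied B -> b)
  Step 3: b A  =>  b A A   (applied A -> A A)
  Step 4: b A A  =>  b A A A   (applied A -> A A)
  Step 5: b A A A  =>  b a A A   (applied A -> a)
  Step 6: b a A A  =>  b a a A   (applied A -> a)
  Step 7: b a a A  =>  b a a A A   (applied A -> A A)
  Step 8: b a a A A  =>  b a a A A A   (applied A -> A A)
  Step 9: b a a A A A  =>  b a a a A A   (applied A -> a)
  Step 10: b a a a A A  =>  b a a a a A   (applied A -> a)
  Step 11: b a a a a A  =>  b a a a a A A   (applied A -> A A)
  Step 12: b a a a a A A  =>  b a a a a a A   (applied A -> a)
  Step 13: b a a a a a A  =>  b a a a a a a   (applied A -> a)
Final yield: b a a a a a a
Total rewrite steps: 13

13


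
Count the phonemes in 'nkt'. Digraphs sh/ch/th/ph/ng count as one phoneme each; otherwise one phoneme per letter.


Parsing 'nkt' greedily, digraphs first:
  'n' -> consonant phoneme (phonemes so far: 1)
  'k' -> consonant phoneme (phonemes so far: 2)
  't' -> consonant phoneme (phonemes so far: 3)
Total phonemes: 3

3


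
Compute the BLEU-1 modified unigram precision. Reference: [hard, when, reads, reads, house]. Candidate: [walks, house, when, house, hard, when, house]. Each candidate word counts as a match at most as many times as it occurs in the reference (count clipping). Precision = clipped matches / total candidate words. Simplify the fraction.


Reference word counts: {'hard': 1, 'house': 1, 'reads': 2, 'when': 1}
Checking each candidate word (with clipping):
  'walks' -> not in reference -> no match (matches: 0)
  'house' -> in reference (ref count 1, used 1/1) -> match (matches: 1)
  'when' -> in reference (ref count 1, used 1/1) -> match (matches: 2)
  'house' -> ref count 1 already used up (1/1) -> clipped, no match (matches: 2)
  'hard' -> in reference (ref count 1, used 1/1) -> match (matches: 3)
  'when' -> ref count 1 already used up (1/1) -> clipped, no match (matches: 3)
  'house' -> ref count 1 already used up (1/1) -> clipped, no match (matches: 3)
Clipped matches: 3, Candidate length: 7
Precision = 3/7

3/7


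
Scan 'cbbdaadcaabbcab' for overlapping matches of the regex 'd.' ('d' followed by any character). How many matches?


Pattern: d. means 'd' followed by any character.
Scanning 'cbbdaadcaabbcab' position-by-position:
  Pos 0: window 'cb' -> no
  Pos 1: window 'bb' -> no
  Pos 2: window 'bd' -> no
  Pos 3: window 'da' -> MATCH
  Pos 4: window 'aa' -> no
  Pos 5: window 'ad' -> no
  Pos 6: window 'dc' -> MATCH
  Pos 7: window 'ca' -> no
  Pos 8: window 'aa' -> no
  Pos 9: window 'ab' -> no
  Pos 10: window 'bb' -> no
  Pos 11: window 'bc' -> no
  Pos 12: window 'ca' -> no
  Pos 13: window 'ab' -> no
  Pos 14: window 'b' -> no
Total matches: 2

2


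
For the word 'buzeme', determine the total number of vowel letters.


Scanning each character of 'buzeme':
  Position 1: 'b' -> consonant (running count: 0)
  Position 2: 'u' -> vowel (running count: 1)
  Position 3: 'z' -> consonant (running count: 1)
  Position 4: 'e' -> vowel (running count: 2)
  Position 5: 'm' -> consonant (running count: 2)
  Position 6: 'e' -> vowel (running count: 3)
Total vowels: 3

3


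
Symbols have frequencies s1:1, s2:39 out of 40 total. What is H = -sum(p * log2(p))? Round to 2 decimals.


Computing entropy H = -sum(p_i * log2(p_i)):
  s1: p = 1/40 = 0.0250, -p*log2(p) = 0.1330
  s2: p = 39/40 = 0.9750, -p*log2(p) = 0.0356
H = sum of terms = 0.1686
Rounded to 2 decimals: 0.17

0.17


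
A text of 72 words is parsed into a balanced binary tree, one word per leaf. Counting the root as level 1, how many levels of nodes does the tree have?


In a balanced binary tree with n leaves the deepest leaf is ceil(log2(n)) edges below the root,
so counting node levels inclusive of root and leaves gives ceil(log2(n)) + 1 levels.
log2(72) = 6.1699
ceil(6.1699) = 7
levels = 7 + 1 = 8

8


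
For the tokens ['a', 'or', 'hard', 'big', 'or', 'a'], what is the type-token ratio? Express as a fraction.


Tokens: 6
Unique types: ('a', 'big', 'hard', 'or') = 4
TTR = 4/6
Simplify: divide both by 2 -> 2/3
TTR = 2/3

2/3


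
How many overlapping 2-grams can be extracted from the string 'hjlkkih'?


String 'hjlkkih' has length L = 7.
Number of overlapping n-grams = L - n + 1
Substituting: 7 - 2 + 1 = 6

6


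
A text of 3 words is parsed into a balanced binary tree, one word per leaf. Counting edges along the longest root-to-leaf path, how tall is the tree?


In a balanced binary tree with n leaves the deepest leaf is ceil(log2(n)) edges below the root.
log2(3) = 1.5850
ceil(1.5850) = 2
height (edges) = 2

2


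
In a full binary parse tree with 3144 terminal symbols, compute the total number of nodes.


Leaf nodes (terminals): 3144
Internal nodes = n - 1 = 3144 - 1 = 3143
Total = leaves + internal = 3144 + 3143 = 6287

6287


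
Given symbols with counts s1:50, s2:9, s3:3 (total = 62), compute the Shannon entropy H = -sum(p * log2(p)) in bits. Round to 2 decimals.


Computing entropy H = -sum(p_i * log2(p_i)):
  s1: p = 50/62 = 0.8065, -p*log2(p) = 0.2503
  s2: p = 9/62 = 0.1452, -p*log2(p) = 0.4042
  s3: p = 3/62 = 0.0484, -p*log2(p) = 0.2114
H = sum of terms = 0.8659
Rounded to 2 decimals: 0.87

0.87


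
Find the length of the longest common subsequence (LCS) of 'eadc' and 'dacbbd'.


DP table for LCS of 'eadc' and 'dacbbd':
       d  a  c  b  b  d
    0  0  0  0  0  0  0
  e 0  0  0  0  0  0  0
  a 0  0  1  1  1  1  1
  d 0  1  1  1  1  1  2
  c 0  1  1  2  2  2  2
LCS: 'ad'
LCS length = 2

2


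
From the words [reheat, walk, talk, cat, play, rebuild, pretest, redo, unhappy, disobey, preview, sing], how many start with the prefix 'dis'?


Checking each word for prefix 'dis':
  'reheat' -> no (count: 0)
  'walk' -> no (count: 0)
  'talk' -> no (count: 0)
  'cat' -> no (count: 0)
  'play' -> no (count: 0)
  'rebuild' -> no (count: 0)
  'pretest' -> no (count: 0)
  'redo' -> no (count: 0)
  'unhappy' -> no (count: 0)
  'disobey' -> YES, starts with 'dis' (count: 1)
  'preview' -> no (count: 1)
  'sing' -> no (count: 1)
Total with prefix 'dis': 1

1


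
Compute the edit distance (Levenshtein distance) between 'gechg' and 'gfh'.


Building DP table for s1='gechg' (len 5) and s2='gfh' (len 3):
       g  f  h
    0  1  2  3
  g 1  0  1  2
  e 2  1  1  2
  c 3  2  2  2
  h 4  3  3  2
  g 5  4  4  3
Edit distance = dp[5][3] = 3

3


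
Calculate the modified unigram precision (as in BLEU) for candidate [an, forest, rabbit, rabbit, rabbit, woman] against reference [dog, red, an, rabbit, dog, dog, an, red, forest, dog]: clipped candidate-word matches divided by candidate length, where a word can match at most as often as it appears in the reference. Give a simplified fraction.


Reference word counts: {'an': 2, 'dog': 4, 'forest': 1, 'rabbit': 1, 'red': 2}
Checking each candidate word (with clipping):
  'an' -> in reference (ref count 2, used 1/2) -> match (matches: 1)
  'forest' -> in reference (ref count 1, used 1/1) -> match (matches: 2)
  'rabbit' -> in reference (ref count 1, used 1/1) -> match (matches: 3)
  'rabbit' -> ref count 1 already used up (1/1) -> clipped, no match (matches: 3)
  'rabbit' -> ref count 1 already used up (1/1) -> clipped, no match (matches: 3)
  'woman' -> not in reference -> no match (matches: 3)
Clipped matches: 3, Candidate length: 6
Precision = 3/6 = 1/2

1/2


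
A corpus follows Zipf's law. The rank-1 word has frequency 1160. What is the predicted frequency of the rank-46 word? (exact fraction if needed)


Zipf's law: freq(rank) = f1 / rank
f1 = 1160, rank = 46
freq = 1160 / 46
GCD(1160, 46) = 2
Simplified: 580/23

580/23


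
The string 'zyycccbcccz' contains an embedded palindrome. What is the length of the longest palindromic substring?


Scanning 'zyycccbcccz' for palindromic substrings.
Substring at positions 3-9: 'cccbccc'.
Check: reverse('cccbccc') = 'cccbccc' -> palindrome confirmed.
Neighbouring characters ('y' / 'z') break symmetry, so it cannot extend further.
No longer palindromic substring exists; longest length = 7

7


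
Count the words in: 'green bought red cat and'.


Counting words by splitting on spaces:
  Word 1: 'green'
  Word 2: 'bought'
  Word 3: 'red'
  Word 4: 'cat'
  Word 5: 'and'
Total words: 5

5


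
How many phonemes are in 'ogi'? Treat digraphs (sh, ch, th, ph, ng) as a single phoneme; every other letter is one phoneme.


Parsing 'ogi' greedily, digraphs first:
  'o' -> vowel phoneme (phonemes so far: 1)
  'g' -> consonant phoneme (phonemes so far: 2)
  'i' -> vowel phoneme (phonemes so far: 3)
Total phonemes: 3

3


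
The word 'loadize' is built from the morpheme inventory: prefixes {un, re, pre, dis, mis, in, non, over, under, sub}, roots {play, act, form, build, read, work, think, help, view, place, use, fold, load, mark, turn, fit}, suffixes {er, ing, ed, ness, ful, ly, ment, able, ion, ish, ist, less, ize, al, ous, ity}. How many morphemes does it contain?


Segmenting 'loadize' against the inventory:
  'load' -> root (morpheme 1)
  'ize' -> suffix (morpheme 2)
Total morphemes: 2

2


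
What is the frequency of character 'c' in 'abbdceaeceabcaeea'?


Scanning 'abbdceaeceabcaeea' for 'c':
  Position 4: 'c' -> MATCH (count: 1)
  Position 8: 'c' -> MATCH (count: 2)
  Position 12: 'c' -> MATCH (count: 3)
Total occurrences of 'c': 3

3


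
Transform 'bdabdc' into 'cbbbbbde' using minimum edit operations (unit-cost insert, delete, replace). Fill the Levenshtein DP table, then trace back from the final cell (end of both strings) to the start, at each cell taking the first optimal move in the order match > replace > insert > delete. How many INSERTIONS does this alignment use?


Edit distance = 5. Backtracking from cell (6, 8) with preference match > replace > insert > delete,
then listing the resulting alignment 'bdabdc' -> 'cbbbbbde' left to right:
  Step 1: insert 'c' [insertion #1]
  Step 2: insert 'b' [insertion #2]
  Step 3: keep 'b'
  Step 4: replace d->b
  Step 5: replace a->b
  Step 6: keep 'b'
  Step 7: keep 'd'
  Step 8: replace c->e
Total insertions: 2

2


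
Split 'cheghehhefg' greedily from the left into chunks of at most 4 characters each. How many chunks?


'cheghehhefg' has 11 characters.
Chunking with max size 4:
  Chunk 1: 'cheg' (positions 0-3)
  Chunk 2: 'hehh' (positions 4-7)
  Chunk 3: 'efg' (positions 8-10)
Total chunks: ceil(11 / 4) = 3

3


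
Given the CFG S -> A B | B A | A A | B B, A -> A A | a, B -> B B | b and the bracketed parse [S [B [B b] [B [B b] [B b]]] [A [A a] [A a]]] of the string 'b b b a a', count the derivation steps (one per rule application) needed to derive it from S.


Every bracketed nonterminal node [X ...] in the tree is produced by exactly one rule application.
Reading the tree off as a leftmost derivation:
  Step 1: S  =>  B A   (applied S -> B A)
  Step 2: B A  =>  B B A   (applied B -> B B)
  Step 3: B B A  =>  b B A   (applied B -> b)
  Step 4: b B A  =>  b B B A   (applied B -> B B)
  Step 5: b B B A  =>  b b B A   (applied B -> b)
  Step 6: b b B A  =>  b b b A   (applied B -> b)
  Step 7: b b b A  =>  b b b A A   (applied A -> A A)
  Step 8: b b b A A  =>  b b b a A   (applied A -> a)
  Step 9: b b b a A  =>  b b b a a   (applied A -> a)
Final yield: b b b a a
Total rewrite steps: 9

9


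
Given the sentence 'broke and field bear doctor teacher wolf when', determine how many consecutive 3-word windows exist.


Word trigrams from [8] words:
  Trigram 1: (broke and field)
  Trigram 2: (and field bear)
  Trigram 3: (field bear doctor)
  Trigram 4: (bear doctor teacher)
  Trigram 5: (doctor teacher wolf)
  Trigram 6: (teacher wolf when)
Total word trigrams: 8 - 2 = 6

6


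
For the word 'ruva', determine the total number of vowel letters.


Scanning each character of 'ruva':
  Position 1: 'r' -> consonant (running count: 0)
  Position 2: 'u' -> vowel (running count: 1)
  Position 3: 'v' -> consonant (running count: 1)
  Position 4: 'a' -> vowel (running count: 2)
Total vowels: 2

2


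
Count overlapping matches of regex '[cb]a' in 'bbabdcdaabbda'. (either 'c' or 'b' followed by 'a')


Pattern: [cb]a means either 'c' or 'b' followed by 'a'.
Scanning 'bbabdcdaabbda' position-by-position:
  Pos 0: window 'bb' -> no
  Pos 1: window 'ba' -> MATCH
  Pos 2: window 'ab' -> no
  Pos 3: window 'bd' -> no
  Pos 4: window 'dc' -> no
  Pos 5: window 'cd' -> no
  Pos 6: window 'da' -> no
  Pos 7: window 'aa' -> no
  Pos 8: window 'ab' -> no
  Pos 9: window 'bb' -> no
  Pos 10: window 'bd' -> no
  Pos 11: window 'da' -> no
  Pos 12: window 'a' -> no
Total matches: 1

1


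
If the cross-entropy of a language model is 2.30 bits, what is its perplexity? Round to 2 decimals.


Perplexity formula: PP = 2^H
H = 2.30
PP = 2^2.30
Decompose: 2^2.30 = 2^2 * 2^0.30
2^2 = 4, 2^0.30 ~ 1.2311444
PP ~ 4 * 1.2311444 = 4.9245776
Rounded to 2 decimals: 4.92

4.92


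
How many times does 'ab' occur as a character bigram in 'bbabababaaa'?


Scanning 'bbabababaaa' for bigram 'ab':
  Position 0: 'bb' -> no
  Position 1: 'ba' -> no
  Position 2: 'ab' -> MATCH
  Position 3: 'ba' -> no
  Position 4: 'ab' -> MATCH
  Position 5: 'ba' -> no
  Position 6: 'ab' -> MATCH
  Position 7: 'ba' -> no
  Position 8: 'aa' -> no
  Position 9: 'aa' -> no
Total matches: 3

3


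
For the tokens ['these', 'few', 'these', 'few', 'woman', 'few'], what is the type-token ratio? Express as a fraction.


Tokens: 6
Unique types: ('few', 'these', 'woman') = 3
TTR = 3/6
Simplify: divide both by 3 -> 1/2
TTR = 1/2

1/2


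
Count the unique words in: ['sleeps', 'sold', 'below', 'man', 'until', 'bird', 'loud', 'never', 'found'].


Listing all tokens and tracking unique types:
  Token 1: 'sleeps' -> NEW (unique so far: 1)
  Token 2: 'sold' -> NEW (unique so far: 2)
  Token 3: 'below' -> NEW (unique so far: 3)
  Token 4: 'man' -> NEW (unique so far: 4)
  Token 5: 'until' -> NEW (unique so far: 5)
  Token 6: 'bird' -> NEW (unique so far: 6)
  Token 7: 'loud' -> NEW (unique so far: 7)
  Token 8: 'never' -> NEW (unique so far: 8)
  Token 9: 'found' -> NEW (unique so far: 9)
Unique types: ('below', 'bird', 'found', 'loud', 'man', 'never', 'sleeps', 'sold', 'until')
Vocabulary size: 9

9


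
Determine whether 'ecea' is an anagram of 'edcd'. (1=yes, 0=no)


Sort characters of 'ecea': 'acee'
Sort characters of 'edcd': 'cdde'
Sorted forms differ -> they are NOT anagrams
Result: 0

0


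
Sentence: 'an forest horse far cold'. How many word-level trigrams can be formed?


Word trigrams from [5] words:
  Trigram 1: (an forest horse)
  Trigram 2: (forest horse far)
  Trigram 3: (horse far cold)
Total word trigrams: 5 - 2 = 3

3


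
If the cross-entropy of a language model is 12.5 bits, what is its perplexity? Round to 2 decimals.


Perplexity formula: PP = 2^H
H = 12.5
PP = 2^12.5
Decompose: 2^12.5 = 2^12 * 2^0.5 = 2^12 * sqrt(2)
2^12 = 4096, sqrt(2) ~ 1.4142136
PP ~ 4096 * 1.4142136 = 5792.6189056
Rounded to 2 decimals: 5792.62

5792.62


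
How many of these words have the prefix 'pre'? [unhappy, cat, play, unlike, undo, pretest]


Checking each word for prefix 'pre':
  'unhappy' -> no (count: 0)
  'cat' -> no (count: 0)
  'play' -> no (count: 0)
  'unlike' -> no (count: 0)
  'undo' -> no (count: 0)
  'pretest' -> YES, starts with 'pre' (count: 1)
Total with prefix 'pre': 1

1


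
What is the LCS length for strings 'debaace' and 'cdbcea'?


DP table for LCS of 'debaace' and 'cdbcea':
       c  d  b  c  e  a
    0  0  0  0  0  0  0
  d 0  0  1  1  1  1  1
  e 0  0  1  1  1  2  2
  b 0  0  1  2  2  2  2
  a 0  0  1  2  2  2  3
  a 0  0  1  2  2  2  3
  c 0  1  1  2  3  3  3
  e 0  1  1  2  3  4  4
LCS: 'dbce'
LCS length = 4

4


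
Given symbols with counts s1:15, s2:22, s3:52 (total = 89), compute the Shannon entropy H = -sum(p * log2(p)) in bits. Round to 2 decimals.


Computing entropy H = -sum(p_i * log2(p_i)):
  s1: p = 15/89 = 0.1685, -p*log2(p) = 0.4330
  s2: p = 22/89 = 0.2472, -p*log2(p) = 0.4984
  s3: p = 52/89 = 0.5843, -p*log2(p) = 0.4530
H = sum of terms = 1.3844
Rounded to 2 decimals: 1.38

1.38


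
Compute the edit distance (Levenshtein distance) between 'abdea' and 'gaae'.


Building DP table for s1='abdea' (len 5) and s2='gaae' (len 4):
       g  a  a  e
    0  1  2  3  4
  a 1  1  1  2  3
  b 2  2  2  2  3
  d 3  3  3  3  3
  e 4  4  4  4  3
  a 5  5  4  4  4
Edit distance = dp[5][4] = 4

4


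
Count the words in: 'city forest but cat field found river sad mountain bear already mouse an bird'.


Counting words by splitting on spaces:
  Word 1: 'city'
  Word 2: 'forest'
  Word 3: 'but'
  Word 4: 'cat'
  Word 5: 'field'
  Word 6: 'found'
  Word 7: 'river'
  Word 8: 'sad'
  Word 9: 'mountain'
  Word 10: 'bear'
  Word 11: 'already'
  Word 12: 'mouse'
  Word 13: 'an'
  Word 14: 'bird'
Total words: 14

14


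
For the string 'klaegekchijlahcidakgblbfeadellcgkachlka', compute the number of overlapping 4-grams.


String 'klaegekchijlahcidakgblbfeadellcgkachlka' has length L = 39.
Number of overlapping n-grams = L - n + 1
Substituting: 39 - 4 + 1 = 36

36


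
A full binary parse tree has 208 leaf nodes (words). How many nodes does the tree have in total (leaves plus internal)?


Leaf nodes (terminals): 208
Internal nodes = n - 1 = 208 - 1 = 207
Total = leaves + internal = 208 + 207 = 415

415


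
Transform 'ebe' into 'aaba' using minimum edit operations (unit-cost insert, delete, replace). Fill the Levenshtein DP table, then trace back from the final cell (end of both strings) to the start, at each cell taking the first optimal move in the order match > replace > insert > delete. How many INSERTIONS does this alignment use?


Edit distance = 3. Backtracking from cell (3, 4) with preference match > replace > insert > delete,
then listing the resulting alignment 'ebe' -> 'aaba' left to right:
  Step 1: insert 'a' [insertion #1]
  Step 2: replace e->a
  Step 3: keep 'b'
  Step 4: replace e->a
Total insertions: 1

1


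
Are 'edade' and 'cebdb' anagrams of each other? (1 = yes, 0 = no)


Sort characters of 'edade': 'addee'
Sort characters of 'cebdb': 'bbcde'
Sorted forms differ -> they are NOT anagrams
Result: 0

0


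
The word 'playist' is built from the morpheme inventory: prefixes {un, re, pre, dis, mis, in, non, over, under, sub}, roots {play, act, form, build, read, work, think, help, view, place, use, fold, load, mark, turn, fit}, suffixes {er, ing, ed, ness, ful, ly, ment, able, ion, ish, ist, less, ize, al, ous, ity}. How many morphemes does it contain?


Segmenting 'playist' against the inventory:
  'play' -> root (morpheme 1)
  'ist' -> suffix (morpheme 2)
Total morphemes: 2

2


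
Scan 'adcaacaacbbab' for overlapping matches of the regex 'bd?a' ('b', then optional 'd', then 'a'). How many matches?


Pattern: bd?a means 'b', then optional 'd', then 'a'.
Scanning 'adcaacaacbbab' position-by-position:
  Pos 0: window 'adc' -> no
  Pos 1: window 'dca' -> no
  Pos 2: window 'caa' -> no
  Pos 3: window 'aac' -> no
  Pos 4: window 'aca' -> no
  Pos 5: window 'caa' -> no
  Pos 6: window 'aac' -> no
  Pos 7: window 'acb' -> no
  Pos 8: window 'cbb' -> no
  Pos 9: window 'bba' -> no
  Pos 10: window 'bab' -> MATCH
  Pos 11: window 'ab' -> no
  Pos 12: window 'b' -> no
Total matches: 1

1


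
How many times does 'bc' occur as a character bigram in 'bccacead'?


Scanning 'bccacead' for bigram 'bc':
  Position 0: 'bc' -> MATCH
  Position 1: 'cc' -> no
  Position 2: 'ca' -> no
  Position 3: 'ac' -> no
  Position 4: 'ce' -> no
  Position 5: 'ea' -> no
  Position 6: 'ad' -> no
Total matches: 1

1


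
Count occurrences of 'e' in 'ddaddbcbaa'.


Scanning 'ddaddbcbaa' for 'e':
  No matches found.
Total occurrences of 'e': 0

0


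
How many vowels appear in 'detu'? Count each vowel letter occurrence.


Scanning each character of 'detu':
  Position 1: 'd' -> consonant (running count: 0)
  Position 2: 'e' -> vowel (running count: 1)
  Position 3: 't' -> consonant (running count: 1)
  Position 4: 'u' -> vowel (running count: 2)
Total vowels: 2

2


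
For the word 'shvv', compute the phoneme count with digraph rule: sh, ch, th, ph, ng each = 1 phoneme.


Parsing 'shvv' greedily, digraphs first:
  'sh' -> digraph (1 consonant phoneme) (phonemes so far: 1)
  'v' -> consonant phoneme (phonemes so far: 2)
  'v' -> consonant phoneme (phonemes so far: 3)
Total phonemes: 3

3


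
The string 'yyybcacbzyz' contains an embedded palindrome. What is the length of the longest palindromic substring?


Scanning 'yyybcacbzyz' for palindromic substrings.
Substring at positions 3-7: 'bcacb'.
Check: reverse('bcacb') = 'bcacb' -> palindrome confirmed.
Neighbouring characters ('y' / 'z') break symmetry, so it cannot extend further.
No longer palindromic substring exists; longest length = 5

5


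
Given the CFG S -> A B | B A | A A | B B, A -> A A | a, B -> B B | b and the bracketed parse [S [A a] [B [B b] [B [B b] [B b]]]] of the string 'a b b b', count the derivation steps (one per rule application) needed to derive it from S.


Every bracketed nonterminal node [X ...] in the tree is produced by exactly one rule application.
Reading the tree off as a leftmost derivation:
  Step 1: S  =>  A B   (applied S -> A B)
  Step 2: A B  =>  a B   (applied A -> a)
  Step 3: a B  =>  a B B   (applied B -> B B)
  Step 4: a B B  =>  a b B   (applied B -> b)
  Step 5: a b B  =>  a b B B   (applied B -> B B)
  Step 6: a b B B  =>  a b b B   (applied B -> b)
  Step 7: a b b B  =>  a b b b   (applied B -> b)
Final yield: a b b b
Total rewrite steps: 7

7


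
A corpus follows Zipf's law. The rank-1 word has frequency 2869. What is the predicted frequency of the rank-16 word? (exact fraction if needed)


Zipf's law: freq(rank) = f1 / rank
f1 = 2869, rank = 16
freq = 2869 / 16
GCD(2869, 16) = 1
Simplified: 2869/16

2869/16


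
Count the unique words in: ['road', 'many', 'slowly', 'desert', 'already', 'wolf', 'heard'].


Listing all tokens and tracking unique types:
  Token 1: 'road' -> NEW (unique so far: 1)
  Token 2: 'many' -> NEW (unique so far: 2)
  Token 3: 'slowly' -> NEW (unique so far: 3)
  Token 4: 'desert' -> NEW (unique so far: 4)
  Token 5: 'already' -> NEW (unique so far: 5)
  Token 6: 'wolf' -> NEW (unique so far: 6)
  Token 7: 'heard' -> NEW (unique so far: 7)
Unique types: ('already', 'desert', 'heard', 'many', 'road', 'slowly', 'wolf')
Vocabulary size: 7

7


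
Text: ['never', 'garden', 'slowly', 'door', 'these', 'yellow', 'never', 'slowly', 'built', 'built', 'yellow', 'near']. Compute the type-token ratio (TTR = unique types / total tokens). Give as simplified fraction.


Tokens: 12
Unique types: ('built', 'door', 'garden', 'near', 'never', 'slowly', 'these', 'yellow') = 8
TTR = 8/12
Simplify: divide both by 4 -> 2/3
TTR = 2/3

2/3


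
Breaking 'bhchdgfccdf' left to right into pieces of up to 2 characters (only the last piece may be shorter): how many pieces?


'bhchdgfccdf' has 11 characters.
Chunking with max size 2:
  Chunk 1: 'bh' (positions 0-1)
  Chunk 2: 'ch' (positions 2-3)
  Chunk 3: 'dg' (positions 4-5)
  Chunk 4: 'fc' (positions 6-7)
  Chunk 5: 'cd' (positions 8-9)
  Chunk 6: 'f' (positions 10-10)
Total chunks: ceil(11 / 2) = 6

6


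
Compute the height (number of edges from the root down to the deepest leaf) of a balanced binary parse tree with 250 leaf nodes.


In a balanced binary tree with n leaves the deepest leaf is ceil(log2(n)) edges below the root.
log2(250) = 7.9658
ceil(7.9658) = 8
height (edges) = 8

8


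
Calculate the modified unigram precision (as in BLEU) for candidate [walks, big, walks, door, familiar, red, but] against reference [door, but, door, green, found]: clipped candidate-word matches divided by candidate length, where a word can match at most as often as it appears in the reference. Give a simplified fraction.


Reference word counts: {'but': 1, 'door': 2, 'found': 1, 'green': 1}
Checking each candidate word (with clipping):
  'walks' -> not in reference -> no match (matches: 0)
  'big' -> not in reference -> no match (matches: 0)
  'walks' -> not in reference -> no match (matches: 0)
  'door' -> in reference (ref count 2, used 1/2) -> match (matches: 1)
  'familiar' -> not in reference -> no match (matches: 1)
  'red' -> not in reference -> no match (matches: 1)
  'but' -> in reference (ref count 1, used 1/1) -> match (matches: 2)
Clipped matches: 2, Candidate length: 7
Precision = 2/7

2/7


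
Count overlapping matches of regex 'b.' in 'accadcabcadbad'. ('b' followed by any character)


Pattern: b. means 'b' followed by any character.
Scanning 'accadcabcadbad' position-by-position:
  Pos 0: window 'ac' -> no
  Pos 1: window 'cc' -> no
  Pos 2: window 'ca' -> no
  Pos 3: window 'ad' -> no
  Pos 4: window 'dc' -> no
  Pos 5: window 'ca' -> no
  Pos 6: window 'ab' -> no
  Pos 7: window 'bc' -> MATCH
  Pos 8: window 'ca' -> no
  Pos 9: window 'ad' -> no
  Pos 10: window 'db' -> no
  Pos 11: window 'ba' -> MATCH
  Pos 12: window 'ad' -> no
  Pos 13: window 'd' -> no
Total matches: 2

2


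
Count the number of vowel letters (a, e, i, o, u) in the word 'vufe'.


Scanning each character of 'vufe':
  Position 1: 'v' -> consonant (running count: 0)
  Position 2: 'u' -> vowel (running count: 1)
  Position 3: 'f' -> consonant (running count: 1)
  Position 4: 'e' -> vowel (running count: 2)
Total vowels: 2

2


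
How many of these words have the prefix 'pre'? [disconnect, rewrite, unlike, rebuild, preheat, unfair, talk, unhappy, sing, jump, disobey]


Checking each word for prefix 'pre':
  'disconnect' -> no (count: 0)
  'rewrite' -> no (count: 0)
  'unlike' -> no (count: 0)
  'rebuild' -> no (count: 0)
  'preheat' -> YES, starts with 'pre' (count: 1)
  'unfair' -> no (count: 1)
  'talk' -> no (count: 1)
  'unhappy' -> no (count: 1)
  'sing' -> no (count: 1)
  'jump' -> no (count: 1)
  'disobey' -> no (count: 1)
Total with prefix 'pre': 1

1


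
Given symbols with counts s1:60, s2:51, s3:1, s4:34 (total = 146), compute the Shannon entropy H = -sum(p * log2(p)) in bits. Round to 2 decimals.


Computing entropy H = -sum(p_i * log2(p_i)):
  s1: p = 60/146 = 0.4110, -p*log2(p) = 0.5272
  s2: p = 51/146 = 0.3493, -p*log2(p) = 0.5301
  s3: p = 1/146 = 0.0068, -p*log2(p) = 0.0492
  s4: p = 34/146 = 0.2329, -p*log2(p) = 0.4896
H = sum of terms = 1.5961
Rounded to 2 decimals: 1.60

1.60


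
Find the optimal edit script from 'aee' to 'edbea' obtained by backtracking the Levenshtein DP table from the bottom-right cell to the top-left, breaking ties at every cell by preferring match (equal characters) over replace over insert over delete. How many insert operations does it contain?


Edit distance = 4. Backtracking from cell (3, 5) with preference match > replace > insert > delete,
then listing the resulting alignment 'aee' -> 'edbea' left to right:
  Step 1: insert 'e' [insertion #1]
  Step 2: insert 'd' [insertion #2]
  Step 3: replace a->b
  Step 4: keep 'e'
  Step 5: replace e->a
Total insertions: 2

2


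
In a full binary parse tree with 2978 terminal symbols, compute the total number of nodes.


Leaf nodes (terminals): 2978
Internal nodes = n - 1 = 2978 - 1 = 2977
Total = leaves + internal = 2978 + 2977 = 5955

5955


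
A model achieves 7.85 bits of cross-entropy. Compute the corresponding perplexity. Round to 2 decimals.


Perplexity formula: PP = 2^H
H = 7.85
PP = 2^7.85
Decompose: 2^7.85 = 2^7 * 2^0.85
2^7 = 128, 2^0.85 ~ 1.8025009
PP ~ 128 * 1.8025009 = 230.7201152
Rounded to 2 decimals: 230.72

230.72


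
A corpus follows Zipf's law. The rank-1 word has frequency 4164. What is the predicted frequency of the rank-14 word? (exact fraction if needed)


Zipf's law: freq(rank) = f1 / rank
f1 = 4164, rank = 14
freq = 4164 / 14
GCD(4164, 14) = 2
Simplified: 2082/7

2082/7


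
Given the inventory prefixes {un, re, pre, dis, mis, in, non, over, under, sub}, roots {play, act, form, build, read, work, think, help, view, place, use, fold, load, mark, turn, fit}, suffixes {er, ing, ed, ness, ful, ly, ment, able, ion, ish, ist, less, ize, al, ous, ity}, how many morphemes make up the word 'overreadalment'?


Segmenting 'overreadalment' against the inventory:
  'over' -> prefix (morpheme 1)
  'read' -> root (morpheme 2)
  'al' -> suffix (morpheme 3)
  'ment' -> suffix (morpheme 4)
Total morphemes: 4

4


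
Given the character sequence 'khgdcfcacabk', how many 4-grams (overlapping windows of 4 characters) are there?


String 'khgdcfcacabk' has length L = 12.
Number of overlapping n-grams = L - n + 1
Substituting: 12 - 4 + 1 = 9

9


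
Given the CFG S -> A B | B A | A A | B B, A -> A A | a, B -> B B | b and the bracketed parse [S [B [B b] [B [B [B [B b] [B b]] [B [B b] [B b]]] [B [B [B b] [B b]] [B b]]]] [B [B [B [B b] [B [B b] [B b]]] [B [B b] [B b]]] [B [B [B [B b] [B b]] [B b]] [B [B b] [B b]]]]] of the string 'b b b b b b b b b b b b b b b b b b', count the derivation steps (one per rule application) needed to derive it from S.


Every bracketed nonterminal node [X ...] in the tree is produced by exactly one rule application.
Reading the tree off as a leftmost derivation:
  Step 1: S  =>  B B   (applied S -> B B)
  Step 2: B B  =>  B B B   (applied B -> B B)
  Step 3: B B B  =>  b B B   (applied B -> b)
  Step 4: b B B  =>  b B B B   (applied B -> B B)
  Step 5: b B B B  =>  b B B B B   (applied B -> B B)
  Step 6: b B B B B  =>  b B B B B B   (applied B -> B B)
  Step 7: b B B B B B  =>  b b B B B B   (applied B -> b)
  Step 8: b b B B B B  =>  b b b B B B   (applied B -> b)
  Step 9: b b b B B B  =>  b b b B B B B   (applied B -> B B)
  Step 10: b b b B B B B  =>  b b b b B B B   (applied B -> b)
  Step 11: b b b b B B B  =>  b b b b b B B   (applied B -> b)
  Step 12: b b b b b B B  =>  b b b b b B B B   (applied B -> B B)
  Step 13: b b b b b B B B  =>  b b b b b B B B B   (applied B -> B B)
  Step 14: b b b b b B B B B  =>  b b b b b b B B B   (applied B -> b)
  Step 15: b b b b b b B B B  =>  b b b b b b b B B   (applied B -> b)
  Step 16: b b b b b b b B B  =>  b b b b b b b b B   (applied B -> b)
  Step 17: b b b b b b b b B  =>  b b b b b b b b B B   (applied B -> B B)
  Step 18: b b b b b b b b B B  =>  b b b b b b b b B B B   (applied B -> B B)
  Step 19: b b b b b b b b B B B  =>  b b b b b b b b B B B B   (applied B -> B B)
  Step 20: b b b b b b b b B B B B  =>  b b b b b b b b b B B B   (applied B -> b)
  Step 21: b b b b b b b b b B B B  =>  b b b b b b b b b B B B B   (applied B -> B B)
  Step 22: b b b b b b b b b B B B B  =>  b b b b b b b b b b B B B   (applied B -> b)
  Step 23: b b b b b b b b b b B B B  =>  b b b b b b b b b b b B B   (applied B -> b)
  Step 24: b b b b b b b b b b b B B  =>  b b b b b b b b b b b B B B   (applied B -> B B)
  Step 25: b b b b b b b b b b b B B B  =>  b b b b b b b b b b b b B B   (applied B -> b)
  Step 26: b b b b b b b b b b b b B B  =>  b b b b b b b b b b b b b B   (applied B -> b)
  Step 27: b b b b b b b b b b b b b B  =>  b b b b b b b b b b b b b B B   (applied B -> B B)
  Step 28: b b b b b b b b b b b b b B B  =>  b b b b b b b b b b b b b B B B   (applied B -> B B)
  Step 29: b b b b b b b b b b b b b B B B  =>  b b b b b b b b b b b b b B B B B   (applied B -> B B)
  Step 30: b b b b b b b b b b b b b B B B B  =>  b b b b b b b b b b b b b b B B B   (applied B -> b)
  Step 31: b b b b b b b b b b b b b b B B B  =>  b b b b b b b b b b b b b b b B B   (applied B -> b)
  Step 32: b b b b b b b b b b b b b b b B B  =>  b b b b b b b b b b b b b b b b B   (applied B -> b)
  Step 33: b b b b b b b b b b b b b b b b B  =>  b b b b b b b b b b b b b b b b B B   (applied B -> B B)
  Step 34: b b b b b b b b b b b b b b b b B B  =>  b b b b b b b b b b b b b b b b b B   (applied B -> b)
  Step 35: b b b b b b b b b b b b b b b b b B  =>  b b b b b b b b b b b b b b b b b b   (applied B -> b)
Final yield: b b b b b b b b b b b b b b b b b b
Total rewrite steps: 35

35
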